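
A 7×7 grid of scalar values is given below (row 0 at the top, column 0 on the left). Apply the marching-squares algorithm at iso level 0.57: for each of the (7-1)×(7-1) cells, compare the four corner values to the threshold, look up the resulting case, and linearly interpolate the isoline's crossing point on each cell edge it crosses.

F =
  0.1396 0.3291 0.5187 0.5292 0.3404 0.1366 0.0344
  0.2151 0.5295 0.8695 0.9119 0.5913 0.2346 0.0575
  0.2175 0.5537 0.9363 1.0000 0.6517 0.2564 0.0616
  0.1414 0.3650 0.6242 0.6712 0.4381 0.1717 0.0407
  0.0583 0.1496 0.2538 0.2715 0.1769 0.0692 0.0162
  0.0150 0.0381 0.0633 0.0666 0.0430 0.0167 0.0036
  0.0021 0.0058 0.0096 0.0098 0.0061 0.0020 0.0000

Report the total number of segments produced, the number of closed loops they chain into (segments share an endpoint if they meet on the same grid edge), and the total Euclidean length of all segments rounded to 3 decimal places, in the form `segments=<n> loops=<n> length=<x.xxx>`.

cell (0,1): code 0100 → (0.146,2.000)–(1.000,1.119)
cell (0,2): code 1100 → (0.107,3.000)–(0.146,2.000)
cell (0,3): code 1100 → (0.915,4.000)–(0.107,3.000)
cell (0,4): code 1000 → (1.000,4.060)–(0.915,4.000)
cell (1,1): code 0110 → (1.000,1.119)–(2.000,1.043)
cell (1,4): code 1001 → (2.000,4.207)–(1.000,4.060)
cell (2,1): code 0110 → (2.000,1.043)–(3.000,1.791)
cell (2,3): code 1011 → (3.000,3.434)–(2.382,4.000)
cell (2,4): code 0001 → (2.382,4.000)–(2.000,4.207)
cell (3,1): code 0010 → (3.000,1.791)–(3.146,2.000)
cell (3,2): code 0011 → (3.146,2.000)–(3.253,3.000)
cell (3,3): code 0001 → (3.253,3.000)–(3.000,3.434)
total: 12 segments, chained into 1 closed loop(s), length Σ = 9.915709

segments=12 loops=1 length=9.916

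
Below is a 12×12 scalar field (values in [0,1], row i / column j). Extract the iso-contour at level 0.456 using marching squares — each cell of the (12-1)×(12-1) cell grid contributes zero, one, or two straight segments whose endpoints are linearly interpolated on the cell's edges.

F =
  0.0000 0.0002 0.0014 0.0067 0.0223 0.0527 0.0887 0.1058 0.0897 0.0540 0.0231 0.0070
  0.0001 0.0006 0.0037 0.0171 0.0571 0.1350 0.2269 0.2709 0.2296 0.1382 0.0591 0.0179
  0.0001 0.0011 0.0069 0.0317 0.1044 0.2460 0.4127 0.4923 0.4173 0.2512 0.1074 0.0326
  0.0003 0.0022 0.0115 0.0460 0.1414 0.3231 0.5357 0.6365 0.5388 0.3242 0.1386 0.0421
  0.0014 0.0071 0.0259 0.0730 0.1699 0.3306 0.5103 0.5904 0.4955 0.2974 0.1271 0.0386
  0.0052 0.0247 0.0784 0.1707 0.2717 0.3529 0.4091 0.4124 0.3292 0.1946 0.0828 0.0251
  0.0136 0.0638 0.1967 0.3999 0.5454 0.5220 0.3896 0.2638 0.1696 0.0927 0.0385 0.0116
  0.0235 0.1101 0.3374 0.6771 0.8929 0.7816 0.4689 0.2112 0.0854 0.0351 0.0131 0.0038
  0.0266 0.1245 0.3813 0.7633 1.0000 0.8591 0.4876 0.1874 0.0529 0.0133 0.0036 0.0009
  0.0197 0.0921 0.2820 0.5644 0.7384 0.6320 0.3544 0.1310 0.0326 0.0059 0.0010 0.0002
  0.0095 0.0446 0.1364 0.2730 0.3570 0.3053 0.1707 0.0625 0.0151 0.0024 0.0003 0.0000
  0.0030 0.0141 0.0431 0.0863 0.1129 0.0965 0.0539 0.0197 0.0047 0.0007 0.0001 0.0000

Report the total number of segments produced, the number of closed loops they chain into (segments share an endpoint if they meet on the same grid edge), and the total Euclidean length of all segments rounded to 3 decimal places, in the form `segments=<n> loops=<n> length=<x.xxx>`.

cell (1,6): code 0100 → (1.836,7.000)–(2.000,6.544)
cell (1,7): code 1000 → (2.000,7.484)–(1.836,7.000)
cell (2,5): code 0100 → (2.352,6.000)–(3.000,5.625)
cell (2,6): code 1110 → (2.000,6.544)–(2.352,6.000)
cell (2,7): code 1101 → (2.319,8.000)–(2.000,7.484)
cell (2,8): code 1000 → (3.000,8.386)–(2.319,8.000)
cell (3,5): code 0110 → (3.000,5.625)–(4.000,5.698)
cell (3,8): code 1001 → (4.000,8.199)–(3.000,8.386)
cell (4,5): code 0010 → (4.000,5.698)–(4.537,6.000)
cell (4,6): code 0011 → (4.537,6.000)–(4.755,7.000)
cell (4,7): code 0011 → (4.755,7.000)–(4.238,8.000)
cell (4,8): code 0001 → (4.238,8.000)–(4.000,8.199)
cell (5,3): code 0100 → (5.673,4.000)–(6.000,3.386)
cell (5,4): code 1100 → (5.610,5.000)–(5.673,4.000)
cell (5,5): code 1000 → (6.000,5.498)–(5.610,5.000)
cell (6,2): code 0100 → (6.202,3.000)–(7.000,2.349)
cell (6,3): code 1110 → (6.000,3.386)–(6.202,3.000)
cell (6,5): code 1101 → (6.837,6.000)–(6.000,5.498)
cell (6,6): code 1000 → (7.000,6.050)–(6.837,6.000)
cell (7,2): code 0110 → (7.000,2.349)–(8.000,2.196)
cell (7,6): code 1001 → (8.000,6.105)–(7.000,6.050)
cell (8,2): code 0110 → (8.000,2.196)–(9.000,2.616)
cell (8,5): code 1011 → (9.000,5.634)–(8.237,6.000)
cell (8,6): code 0001 → (8.237,6.000)–(8.000,6.105)
cell (9,2): code 0010 → (9.000,2.616)–(9.372,3.000)
cell (9,3): code 0011 → (9.372,3.000)–(9.740,4.000)
cell (9,4): code 0011 → (9.740,4.000)–(9.539,5.000)
cell (9,5): code 0001 → (9.539,5.000)–(9.000,5.634)
total: 28 segments, chained into 2 closed loop(s), length Σ = 21.475225

segments=28 loops=2 length=21.475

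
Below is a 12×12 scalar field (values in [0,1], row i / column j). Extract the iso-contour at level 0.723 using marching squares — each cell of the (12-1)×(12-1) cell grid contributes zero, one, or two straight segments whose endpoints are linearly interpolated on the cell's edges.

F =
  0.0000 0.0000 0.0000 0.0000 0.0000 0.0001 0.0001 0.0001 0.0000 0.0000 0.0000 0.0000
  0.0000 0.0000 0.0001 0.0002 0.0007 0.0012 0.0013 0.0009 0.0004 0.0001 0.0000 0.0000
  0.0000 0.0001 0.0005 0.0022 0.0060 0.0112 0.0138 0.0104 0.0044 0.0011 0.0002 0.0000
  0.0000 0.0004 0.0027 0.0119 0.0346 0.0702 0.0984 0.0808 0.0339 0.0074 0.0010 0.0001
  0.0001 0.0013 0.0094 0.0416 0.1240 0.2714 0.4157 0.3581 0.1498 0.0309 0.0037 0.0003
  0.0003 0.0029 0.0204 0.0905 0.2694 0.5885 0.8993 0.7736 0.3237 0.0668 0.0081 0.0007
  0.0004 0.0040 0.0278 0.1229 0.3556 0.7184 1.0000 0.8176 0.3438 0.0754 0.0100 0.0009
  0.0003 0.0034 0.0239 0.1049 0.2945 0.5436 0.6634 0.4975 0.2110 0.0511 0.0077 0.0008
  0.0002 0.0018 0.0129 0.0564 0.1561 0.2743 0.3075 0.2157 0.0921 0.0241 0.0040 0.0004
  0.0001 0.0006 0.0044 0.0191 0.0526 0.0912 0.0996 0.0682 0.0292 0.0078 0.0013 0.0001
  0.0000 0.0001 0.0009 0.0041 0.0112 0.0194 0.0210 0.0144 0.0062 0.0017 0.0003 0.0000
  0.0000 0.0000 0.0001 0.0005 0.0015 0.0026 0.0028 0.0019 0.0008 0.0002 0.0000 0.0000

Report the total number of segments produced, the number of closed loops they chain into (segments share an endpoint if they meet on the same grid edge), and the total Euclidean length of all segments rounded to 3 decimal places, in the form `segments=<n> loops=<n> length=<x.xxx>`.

cell (4,5): code 0100 → (4.635,6.000)–(5.000,5.433)
cell (4,6): code 1100 → (4.878,7.000)–(4.635,6.000)
cell (4,7): code 1000 → (5.000,7.112)–(4.878,7.000)
cell (5,5): code 0110 → (5.000,5.433)–(6.000,5.016)
cell (5,7): code 1001 → (6.000,7.200)–(5.000,7.112)
cell (6,5): code 0010 → (6.000,5.016)–(6.823,6.000)
cell (6,6): code 0011 → (6.823,6.000)–(6.296,7.000)
cell (6,7): code 0001 → (6.296,7.000)–(6.000,7.200)
total: 8 segments, chained into 1 closed loop(s), length Σ = 6.725860

segments=8 loops=1 length=6.726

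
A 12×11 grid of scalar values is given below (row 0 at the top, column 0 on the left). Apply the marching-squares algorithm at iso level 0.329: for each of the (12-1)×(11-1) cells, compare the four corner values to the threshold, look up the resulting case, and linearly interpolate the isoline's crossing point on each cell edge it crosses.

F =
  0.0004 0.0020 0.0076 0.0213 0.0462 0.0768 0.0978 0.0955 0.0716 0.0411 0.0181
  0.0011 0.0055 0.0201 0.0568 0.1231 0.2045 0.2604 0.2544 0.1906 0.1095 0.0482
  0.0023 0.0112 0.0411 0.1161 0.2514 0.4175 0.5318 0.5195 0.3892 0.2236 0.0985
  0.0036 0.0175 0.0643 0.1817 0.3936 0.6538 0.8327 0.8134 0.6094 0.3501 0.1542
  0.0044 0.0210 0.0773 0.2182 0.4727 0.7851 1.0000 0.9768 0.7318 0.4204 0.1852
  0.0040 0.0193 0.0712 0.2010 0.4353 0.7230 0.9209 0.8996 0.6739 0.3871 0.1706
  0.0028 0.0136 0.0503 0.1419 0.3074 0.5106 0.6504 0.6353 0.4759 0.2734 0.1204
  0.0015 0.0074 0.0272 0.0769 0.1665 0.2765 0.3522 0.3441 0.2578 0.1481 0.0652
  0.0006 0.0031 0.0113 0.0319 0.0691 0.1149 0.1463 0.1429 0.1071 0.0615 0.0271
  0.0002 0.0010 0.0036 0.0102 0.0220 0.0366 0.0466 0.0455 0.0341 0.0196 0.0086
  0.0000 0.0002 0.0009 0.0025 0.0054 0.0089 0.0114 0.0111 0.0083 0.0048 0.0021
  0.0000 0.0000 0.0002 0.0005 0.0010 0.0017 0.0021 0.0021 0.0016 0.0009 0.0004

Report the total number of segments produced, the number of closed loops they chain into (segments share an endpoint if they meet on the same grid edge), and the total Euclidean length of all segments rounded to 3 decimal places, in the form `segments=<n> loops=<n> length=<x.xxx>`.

segments=24 loops=1 length=18.475

cell (1,4): code 0100 → (1.585,5.000)–(2.000,4.467)
cell (1,5): code 1100 → (1.253,6.000)–(1.585,5.000)
cell (1,6): code 1100 → (1.281,7.000)–(1.253,6.000)
cell (1,7): code 1100 → (1.697,8.000)–(1.281,7.000)
cell (1,8): code 1000 → (2.000,8.364)–(1.697,8.000)
cell (2,3): code 0100 → (2.546,4.000)–(3.000,3.695)
cell (2,4): code 1110 → (2.000,4.467)–(2.546,4.000)
cell (2,8): code 1101 → (2.833,9.000)–(2.000,8.364)
cell (2,9): code 1000 → (3.000,9.108)–(2.833,9.000)
cell (3,3): code 0110 → (3.000,3.695)–(4.000,3.435)
cell (3,9): code 1001 → (4.000,9.389)–(3.000,9.108)
cell (4,3): code 0110 → (4.000,3.435)–(5.000,3.546)
cell (4,9): code 1001 → (5.000,9.268)–(4.000,9.389)
cell (5,3): code 0010 → (5.000,3.546)–(5.831,4.000)
cell (5,4): code 0111 → (5.831,4.000)–(6.000,4.106)
cell (5,8): code 1011 → (6.000,8.725)–(5.511,9.000)
cell (5,9): code 0001 → (5.511,9.000)–(5.000,9.268)
cell (6,4): code 0010 → (6.000,4.106)–(6.776,5.000)
cell (6,5): code 0111 → (6.776,5.000)–(7.000,5.694)
cell (6,7): code 1011 → (7.000,7.175)–(6.674,8.000)
cell (6,8): code 0001 → (6.674,8.000)–(6.000,8.725)
cell (7,5): code 0010 → (7.000,5.694)–(7.113,6.000)
cell (7,6): code 0011 → (7.113,6.000)–(7.075,7.000)
cell (7,7): code 0001 → (7.075,7.000)–(7.000,7.175)
total: 24 segments, chained into 1 closed loop(s), length Σ = 18.475139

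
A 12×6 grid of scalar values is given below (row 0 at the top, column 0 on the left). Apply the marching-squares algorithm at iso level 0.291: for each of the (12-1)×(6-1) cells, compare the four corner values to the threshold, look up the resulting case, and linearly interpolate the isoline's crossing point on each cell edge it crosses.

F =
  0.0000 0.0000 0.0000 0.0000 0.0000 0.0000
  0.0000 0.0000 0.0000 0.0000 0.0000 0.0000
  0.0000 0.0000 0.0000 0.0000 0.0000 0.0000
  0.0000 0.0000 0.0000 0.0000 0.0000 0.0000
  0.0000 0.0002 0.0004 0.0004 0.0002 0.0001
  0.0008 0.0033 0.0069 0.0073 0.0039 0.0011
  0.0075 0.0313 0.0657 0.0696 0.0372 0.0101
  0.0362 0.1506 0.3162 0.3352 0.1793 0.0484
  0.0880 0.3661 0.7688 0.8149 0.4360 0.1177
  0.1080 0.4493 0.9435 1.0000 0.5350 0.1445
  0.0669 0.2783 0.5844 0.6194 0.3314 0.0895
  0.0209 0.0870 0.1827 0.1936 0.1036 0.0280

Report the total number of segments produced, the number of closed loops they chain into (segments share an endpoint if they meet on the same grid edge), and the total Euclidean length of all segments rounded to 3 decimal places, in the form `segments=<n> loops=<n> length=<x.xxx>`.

cell (6,1): code 0100 → (6.899,2.000)–(7.000,1.848)
cell (6,2): code 1100 → (6.834,3.000)–(6.899,2.000)
cell (6,3): code 1000 → (7.000,3.284)–(6.834,3.000)
cell (7,0): code 0100 → (7.652,1.000)–(8.000,0.730)
cell (7,1): code 1110 → (7.000,1.848)–(7.652,1.000)
cell (7,3): code 1101 → (7.435,4.000)–(7.000,3.284)
cell (7,4): code 1000 → (8.000,4.456)–(7.435,4.000)
cell (8,0): code 0110 → (8.000,0.730)–(9.000,0.536)
cell (8,4): code 1001 → (9.000,4.625)–(8.000,4.456)
cell (9,0): code 0010 → (9.000,0.536)–(9.926,1.000)
cell (9,1): code 0111 → (9.926,1.000)–(10.000,1.041)
cell (9,4): code 1001 → (10.000,4.167)–(9.000,4.625)
cell (10,1): code 0010 → (10.000,1.041)–(10.730,2.000)
cell (10,2): code 0011 → (10.730,2.000)–(10.771,3.000)
cell (10,3): code 0011 → (10.771,3.000)–(10.177,4.000)
cell (10,4): code 0001 → (10.177,4.000)–(10.000,4.167)
total: 16 segments, chained into 1 closed loop(s), length Σ = 12.453118

segments=16 loops=1 length=12.453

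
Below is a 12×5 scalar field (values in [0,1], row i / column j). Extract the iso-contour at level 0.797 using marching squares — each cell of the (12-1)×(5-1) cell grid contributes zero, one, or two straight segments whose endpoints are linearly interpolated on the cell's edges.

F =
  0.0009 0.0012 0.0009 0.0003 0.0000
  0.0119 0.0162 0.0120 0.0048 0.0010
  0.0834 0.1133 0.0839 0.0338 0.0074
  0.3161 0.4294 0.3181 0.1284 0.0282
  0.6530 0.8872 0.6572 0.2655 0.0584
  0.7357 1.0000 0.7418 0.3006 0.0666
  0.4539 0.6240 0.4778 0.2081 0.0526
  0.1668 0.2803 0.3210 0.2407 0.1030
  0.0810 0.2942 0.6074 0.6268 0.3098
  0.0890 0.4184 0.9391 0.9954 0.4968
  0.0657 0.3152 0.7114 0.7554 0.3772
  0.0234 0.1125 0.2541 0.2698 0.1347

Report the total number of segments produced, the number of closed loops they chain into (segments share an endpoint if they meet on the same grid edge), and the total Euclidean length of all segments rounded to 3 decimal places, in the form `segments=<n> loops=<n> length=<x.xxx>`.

segments=12 loops=2 length=9.712

cell (3,0): code 0100 → (3.803,1.000)–(4.000,0.615)
cell (3,1): code 1000 → (4.000,1.392)–(3.803,1.000)
cell (4,0): code 0110 → (4.000,0.615)–(5.000,0.232)
cell (4,1): code 1001 → (5.000,1.786)–(4.000,1.392)
cell (5,0): code 0010 → (5.000,0.232)–(5.540,1.000)
cell (5,1): code 0001 → (5.540,1.000)–(5.000,1.786)
cell (8,1): code 0100 → (8.572,2.000)–(9.000,1.727)
cell (8,2): code 1100 → (8.462,3.000)–(8.572,2.000)
cell (8,3): code 1000 → (9.000,3.398)–(8.462,3.000)
cell (9,1): code 0010 → (9.000,1.727)–(9.624,2.000)
cell (9,2): code 0011 → (9.624,2.000)–(9.827,3.000)
cell (9,3): code 0001 → (9.827,3.000)–(9.000,3.398)
total: 12 segments, chained into 2 closed loop(s), length Σ = 9.711928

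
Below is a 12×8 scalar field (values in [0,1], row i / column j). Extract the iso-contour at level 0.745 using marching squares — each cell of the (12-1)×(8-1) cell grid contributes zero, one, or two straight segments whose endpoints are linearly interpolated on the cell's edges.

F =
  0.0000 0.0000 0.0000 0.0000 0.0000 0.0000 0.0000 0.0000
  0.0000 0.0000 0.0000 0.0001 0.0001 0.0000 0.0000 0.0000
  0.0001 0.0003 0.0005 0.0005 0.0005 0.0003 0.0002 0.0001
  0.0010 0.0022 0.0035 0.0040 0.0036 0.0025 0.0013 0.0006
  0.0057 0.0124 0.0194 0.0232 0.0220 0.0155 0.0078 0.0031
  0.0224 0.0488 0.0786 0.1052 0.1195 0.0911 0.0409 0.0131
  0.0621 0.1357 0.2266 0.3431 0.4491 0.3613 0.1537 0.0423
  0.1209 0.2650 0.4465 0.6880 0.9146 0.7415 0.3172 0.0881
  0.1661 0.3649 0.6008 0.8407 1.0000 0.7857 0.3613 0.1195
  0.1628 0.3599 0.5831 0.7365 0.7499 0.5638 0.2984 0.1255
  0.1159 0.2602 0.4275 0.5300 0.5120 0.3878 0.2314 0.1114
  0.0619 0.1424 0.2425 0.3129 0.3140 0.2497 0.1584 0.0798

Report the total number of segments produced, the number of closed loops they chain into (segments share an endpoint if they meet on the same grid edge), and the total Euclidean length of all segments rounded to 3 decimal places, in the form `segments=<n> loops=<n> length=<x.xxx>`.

cell (6,3): code 0100 → (6.636,4.000)–(7.000,3.252)
cell (6,4): code 1000 → (7.000,4.980)–(6.636,4.000)
cell (7,2): code 0100 → (7.373,3.000)–(8.000,2.601)
cell (7,3): code 1110 → (7.000,3.252)–(7.373,3.000)
cell (7,4): code 1101 → (7.079,5.000)–(7.000,4.980)
cell (7,5): code 1000 → (8.000,5.096)–(7.079,5.000)
cell (8,2): code 0010 → (8.000,2.601)–(8.918,3.000)
cell (8,3): code 0111 → (8.918,3.000)–(9.000,3.634)
cell (8,4): code 1011 → (9.000,4.026)–(8.183,5.000)
cell (8,5): code 0001 → (8.183,5.000)–(8.000,5.096)
cell (9,3): code 0010 → (9.000,3.634)–(9.021,4.000)
cell (9,4): code 0001 → (9.021,4.000)–(9.000,4.026)
total: 12 segments, chained into 1 closed loop(s), length Σ = 7.596597

segments=12 loops=1 length=7.597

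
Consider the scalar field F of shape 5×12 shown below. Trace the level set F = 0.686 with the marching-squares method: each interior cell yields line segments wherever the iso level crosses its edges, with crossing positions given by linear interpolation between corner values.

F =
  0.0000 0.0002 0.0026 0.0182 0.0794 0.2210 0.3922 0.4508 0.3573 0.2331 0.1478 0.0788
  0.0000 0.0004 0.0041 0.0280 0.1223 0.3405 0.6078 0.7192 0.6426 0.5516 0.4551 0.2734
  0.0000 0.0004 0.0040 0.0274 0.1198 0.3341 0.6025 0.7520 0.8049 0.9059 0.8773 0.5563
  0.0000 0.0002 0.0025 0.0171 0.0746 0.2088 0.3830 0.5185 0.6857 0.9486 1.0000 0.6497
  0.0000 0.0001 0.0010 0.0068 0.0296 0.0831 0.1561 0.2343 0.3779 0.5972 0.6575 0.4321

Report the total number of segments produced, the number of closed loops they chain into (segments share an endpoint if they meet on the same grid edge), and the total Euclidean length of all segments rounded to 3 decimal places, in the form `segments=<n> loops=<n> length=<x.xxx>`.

cell (0,6): code 0100 → (0.876,7.000)–(1.000,6.702)
cell (0,7): code 1000 → (1.000,7.433)–(0.876,7.000)
cell (1,6): code 0110 → (1.000,6.702)–(2.000,6.559)
cell (1,7): code 1101 → (1.267,8.000)–(1.000,7.433)
cell (1,8): code 1100 → (1.379,9.000)–(1.267,8.000)
cell (1,9): code 1100 → (1.547,10.000)–(1.379,9.000)
cell (1,10): code 1000 → (2.000,10.596)–(1.547,10.000)
cell (2,6): code 0010 → (2.000,6.559)–(2.283,7.000)
cell (2,7): code 0011 → (2.283,7.000)–(2.997,8.000)
cell (2,8): code 0111 → (2.997,8.000)–(3.000,8.001)
cell (2,10): code 1001 → (3.000,10.896)–(2.000,10.596)
cell (3,8): code 0010 → (3.000,8.001)–(3.747,9.000)
cell (3,9): code 0011 → (3.747,9.000)–(3.917,10.000)
cell (3,10): code 0001 → (3.917,10.000)–(3.000,10.896)
total: 14 segments, chained into 1 closed loop(s), length Σ = 11.523223

segments=14 loops=1 length=11.523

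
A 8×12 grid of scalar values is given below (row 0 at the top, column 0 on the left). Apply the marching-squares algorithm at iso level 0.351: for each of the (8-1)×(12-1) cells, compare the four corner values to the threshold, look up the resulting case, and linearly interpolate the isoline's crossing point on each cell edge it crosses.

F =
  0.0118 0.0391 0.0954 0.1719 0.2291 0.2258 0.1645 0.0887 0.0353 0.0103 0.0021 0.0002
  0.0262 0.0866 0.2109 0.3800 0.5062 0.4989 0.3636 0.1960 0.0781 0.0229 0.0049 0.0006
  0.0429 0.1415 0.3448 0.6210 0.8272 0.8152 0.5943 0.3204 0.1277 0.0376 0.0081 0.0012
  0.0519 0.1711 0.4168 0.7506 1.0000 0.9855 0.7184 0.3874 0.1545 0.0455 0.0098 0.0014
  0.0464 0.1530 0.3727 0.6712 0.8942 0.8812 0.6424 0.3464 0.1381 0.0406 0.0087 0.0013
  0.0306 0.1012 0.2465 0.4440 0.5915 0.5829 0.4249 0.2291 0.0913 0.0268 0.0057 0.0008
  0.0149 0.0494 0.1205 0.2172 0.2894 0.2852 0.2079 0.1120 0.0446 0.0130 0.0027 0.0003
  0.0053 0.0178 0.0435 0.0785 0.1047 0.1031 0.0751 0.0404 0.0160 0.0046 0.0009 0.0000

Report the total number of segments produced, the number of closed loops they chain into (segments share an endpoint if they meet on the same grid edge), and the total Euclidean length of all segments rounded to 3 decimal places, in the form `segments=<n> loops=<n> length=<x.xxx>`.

segments=22 loops=1 length=16.839

cell (0,2): code 0100 → (0.861,3.000)–(1.000,2.829)
cell (0,3): code 1100 → (0.440,4.000)–(0.861,3.000)
cell (0,4): code 1100 → (0.458,5.000)–(0.440,4.000)
cell (0,5): code 1100 → (0.937,6.000)–(0.458,5.000)
cell (0,6): code 1000 → (1.000,6.075)–(0.937,6.000)
cell (1,2): code 0110 → (1.000,2.829)–(2.000,2.022)
cell (1,6): code 1001 → (2.000,6.888)–(1.000,6.075)
cell (2,1): code 0100 → (2.086,2.000)–(3.000,1.732)
cell (2,2): code 1110 → (2.000,2.022)–(2.086,2.000)
cell (2,6): code 1101 → (2.457,7.000)–(2.000,6.888)
cell (2,7): code 1000 → (3.000,7.156)–(2.457,7.000)
cell (3,1): code 0110 → (3.000,1.732)–(4.000,1.901)
cell (3,6): code 1011 → (4.000,6.984)–(3.888,7.000)
cell (3,7): code 0001 → (3.888,7.000)–(3.000,7.156)
cell (4,1): code 0010 → (4.000,1.901)–(4.172,2.000)
cell (4,2): code 0111 → (4.172,2.000)–(5.000,2.529)
cell (4,6): code 1001 → (5.000,6.377)–(4.000,6.984)
cell (5,2): code 0010 → (5.000,2.529)–(5.410,3.000)
cell (5,3): code 0011 → (5.410,3.000)–(5.796,4.000)
cell (5,4): code 0011 → (5.796,4.000)–(5.779,5.000)
cell (5,5): code 0011 → (5.779,5.000)–(5.341,6.000)
cell (5,6): code 0001 → (5.341,6.000)–(5.000,6.377)
total: 22 segments, chained into 1 closed loop(s), length Σ = 16.839297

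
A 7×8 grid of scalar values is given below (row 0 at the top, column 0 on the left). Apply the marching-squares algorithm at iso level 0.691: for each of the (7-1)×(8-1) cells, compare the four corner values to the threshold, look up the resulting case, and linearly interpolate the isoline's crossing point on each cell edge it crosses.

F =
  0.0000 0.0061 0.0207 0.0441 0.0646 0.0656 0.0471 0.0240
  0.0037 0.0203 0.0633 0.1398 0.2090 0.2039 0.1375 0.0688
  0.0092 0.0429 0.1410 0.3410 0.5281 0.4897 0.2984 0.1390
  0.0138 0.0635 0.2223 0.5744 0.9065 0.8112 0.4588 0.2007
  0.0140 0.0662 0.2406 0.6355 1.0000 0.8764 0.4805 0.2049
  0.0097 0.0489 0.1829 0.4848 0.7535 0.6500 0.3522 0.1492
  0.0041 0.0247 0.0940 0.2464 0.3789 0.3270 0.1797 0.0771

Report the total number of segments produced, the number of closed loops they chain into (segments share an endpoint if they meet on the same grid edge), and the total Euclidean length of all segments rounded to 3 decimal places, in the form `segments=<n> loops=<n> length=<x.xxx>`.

segments=10 loops=1 length=7.882

cell (2,3): code 0100 → (2.430,4.000)–(3.000,3.351)
cell (2,4): code 1100 → (2.626,5.000)–(2.430,4.000)
cell (2,5): code 1000 → (3.000,5.341)–(2.626,5.000)
cell (3,3): code 0110 → (3.000,3.351)–(4.000,3.152)
cell (3,5): code 1001 → (4.000,5.468)–(3.000,5.341)
cell (4,3): code 0110 → (4.000,3.152)–(5.000,3.767)
cell (4,4): code 1011 → (5.000,4.604)–(4.819,5.000)
cell (4,5): code 0001 → (4.819,5.000)–(4.000,5.468)
cell (5,3): code 0010 → (5.000,3.767)–(5.167,4.000)
cell (5,4): code 0001 → (5.167,4.000)–(5.000,4.604)
total: 10 segments, chained into 1 closed loop(s), length Σ = 7.881755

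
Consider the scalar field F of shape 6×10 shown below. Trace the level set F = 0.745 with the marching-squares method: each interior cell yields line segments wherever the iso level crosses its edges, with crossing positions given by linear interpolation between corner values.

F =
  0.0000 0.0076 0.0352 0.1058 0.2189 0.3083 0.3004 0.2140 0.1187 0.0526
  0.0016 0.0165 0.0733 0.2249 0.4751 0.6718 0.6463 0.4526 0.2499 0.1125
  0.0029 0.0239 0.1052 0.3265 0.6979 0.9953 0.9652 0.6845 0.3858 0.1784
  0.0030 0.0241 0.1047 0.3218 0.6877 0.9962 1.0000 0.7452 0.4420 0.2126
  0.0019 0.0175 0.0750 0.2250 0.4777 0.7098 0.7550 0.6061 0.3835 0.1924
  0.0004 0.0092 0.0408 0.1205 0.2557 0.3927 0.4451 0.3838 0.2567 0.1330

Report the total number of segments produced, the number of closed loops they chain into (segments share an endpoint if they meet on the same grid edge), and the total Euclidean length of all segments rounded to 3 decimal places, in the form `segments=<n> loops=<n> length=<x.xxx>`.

segments=12 loops=1 length=8.867

cell (1,4): code 0100 → (1.226,5.000)–(2.000,4.158)
cell (1,5): code 1100 → (1.310,6.000)–(1.226,5.000)
cell (1,6): code 1000 → (2.000,6.784)–(1.310,6.000)
cell (2,4): code 0110 → (2.000,4.158)–(3.000,4.186)
cell (2,6): code 1101 → (2.997,7.000)–(2.000,6.784)
cell (2,7): code 1000 → (3.000,7.001)–(2.997,7.000)
cell (3,4): code 0010 → (3.000,4.186)–(3.877,5.000)
cell (3,5): code 0111 → (3.877,5.000)–(4.000,5.779)
cell (3,6): code 1011 → (4.000,6.067)–(3.001,7.000)
cell (3,7): code 0001 → (3.001,7.000)–(3.000,7.001)
cell (4,5): code 0010 → (4.000,5.779)–(4.032,6.000)
cell (4,6): code 0001 → (4.032,6.000)–(4.000,6.067)
total: 12 segments, chained into 1 closed loop(s), length Σ = 8.866608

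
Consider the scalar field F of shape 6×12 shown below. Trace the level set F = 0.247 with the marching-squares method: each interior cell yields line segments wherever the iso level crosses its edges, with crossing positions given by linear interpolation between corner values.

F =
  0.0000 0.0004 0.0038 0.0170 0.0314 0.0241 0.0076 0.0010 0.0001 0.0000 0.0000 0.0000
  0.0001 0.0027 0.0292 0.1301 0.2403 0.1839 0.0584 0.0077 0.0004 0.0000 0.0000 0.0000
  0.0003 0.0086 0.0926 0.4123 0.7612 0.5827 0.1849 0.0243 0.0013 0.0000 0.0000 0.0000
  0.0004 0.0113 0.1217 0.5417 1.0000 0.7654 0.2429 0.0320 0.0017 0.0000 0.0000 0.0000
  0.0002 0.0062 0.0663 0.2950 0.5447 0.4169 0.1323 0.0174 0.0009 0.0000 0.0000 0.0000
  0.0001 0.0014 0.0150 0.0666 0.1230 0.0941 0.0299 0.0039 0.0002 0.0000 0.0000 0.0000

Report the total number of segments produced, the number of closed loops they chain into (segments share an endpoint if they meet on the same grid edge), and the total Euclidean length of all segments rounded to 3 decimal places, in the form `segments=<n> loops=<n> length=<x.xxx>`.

cell (1,2): code 0100 → (1.414,3.000)–(2.000,2.483)
cell (1,3): code 1100 → (1.013,4.000)–(1.414,3.000)
cell (1,4): code 1100 → (1.158,5.000)–(1.013,4.000)
cell (1,5): code 1000 → (2.000,5.844)–(1.158,5.000)
cell (2,2): code 0110 → (2.000,2.483)–(3.000,2.298)
cell (2,5): code 1001 → (3.000,5.992)–(2.000,5.844)
cell (3,2): code 0110 → (3.000,2.298)–(4.000,2.790)
cell (3,5): code 1001 → (4.000,5.597)–(3.000,5.992)
cell (4,2): code 0010 → (4.000,2.790)–(4.210,3.000)
cell (4,3): code 0011 → (4.210,3.000)–(4.706,4.000)
cell (4,4): code 0011 → (4.706,4.000)–(4.526,5.000)
cell (4,5): code 0001 → (4.526,5.000)–(4.000,5.597)
total: 12 segments, chained into 1 closed loop(s), length Σ = 11.503826

segments=12 loops=1 length=11.504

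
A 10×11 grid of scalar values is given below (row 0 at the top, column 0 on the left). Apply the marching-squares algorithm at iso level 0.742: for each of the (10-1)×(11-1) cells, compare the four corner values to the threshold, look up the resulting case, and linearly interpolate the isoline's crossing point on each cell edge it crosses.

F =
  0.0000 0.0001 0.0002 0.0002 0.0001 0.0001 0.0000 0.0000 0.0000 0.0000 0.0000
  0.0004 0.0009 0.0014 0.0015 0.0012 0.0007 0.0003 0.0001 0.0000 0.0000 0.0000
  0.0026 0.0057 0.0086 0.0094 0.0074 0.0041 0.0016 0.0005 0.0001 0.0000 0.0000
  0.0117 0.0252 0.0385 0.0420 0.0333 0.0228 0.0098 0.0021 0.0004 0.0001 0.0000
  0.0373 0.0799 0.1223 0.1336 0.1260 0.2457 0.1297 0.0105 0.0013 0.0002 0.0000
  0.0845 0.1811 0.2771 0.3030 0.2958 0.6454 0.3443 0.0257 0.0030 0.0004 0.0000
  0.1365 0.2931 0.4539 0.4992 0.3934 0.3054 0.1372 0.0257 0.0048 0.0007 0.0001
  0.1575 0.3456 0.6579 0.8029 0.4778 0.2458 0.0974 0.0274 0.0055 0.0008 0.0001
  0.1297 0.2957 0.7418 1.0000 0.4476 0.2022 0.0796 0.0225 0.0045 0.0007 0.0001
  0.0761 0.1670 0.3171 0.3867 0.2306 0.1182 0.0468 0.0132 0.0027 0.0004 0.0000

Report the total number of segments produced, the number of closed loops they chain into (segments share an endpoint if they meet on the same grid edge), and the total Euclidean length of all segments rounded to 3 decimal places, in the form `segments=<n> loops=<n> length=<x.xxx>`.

cell (6,2): code 0100 → (6.799,3.000)–(7.000,2.580)
cell (6,3): code 1000 → (7.000,3.187)–(6.799,3.000)
cell (7,2): code 0110 → (7.000,2.580)–(8.000,2.001)
cell (7,3): code 1001 → (8.000,3.467)–(7.000,3.187)
cell (8,2): code 0010 → (8.000,2.001)–(8.421,3.000)
cell (8,3): code 0001 → (8.421,3.000)–(8.000,3.467)
total: 6 segments, chained into 1 closed loop(s), length Σ = 4.646595

segments=6 loops=1 length=4.647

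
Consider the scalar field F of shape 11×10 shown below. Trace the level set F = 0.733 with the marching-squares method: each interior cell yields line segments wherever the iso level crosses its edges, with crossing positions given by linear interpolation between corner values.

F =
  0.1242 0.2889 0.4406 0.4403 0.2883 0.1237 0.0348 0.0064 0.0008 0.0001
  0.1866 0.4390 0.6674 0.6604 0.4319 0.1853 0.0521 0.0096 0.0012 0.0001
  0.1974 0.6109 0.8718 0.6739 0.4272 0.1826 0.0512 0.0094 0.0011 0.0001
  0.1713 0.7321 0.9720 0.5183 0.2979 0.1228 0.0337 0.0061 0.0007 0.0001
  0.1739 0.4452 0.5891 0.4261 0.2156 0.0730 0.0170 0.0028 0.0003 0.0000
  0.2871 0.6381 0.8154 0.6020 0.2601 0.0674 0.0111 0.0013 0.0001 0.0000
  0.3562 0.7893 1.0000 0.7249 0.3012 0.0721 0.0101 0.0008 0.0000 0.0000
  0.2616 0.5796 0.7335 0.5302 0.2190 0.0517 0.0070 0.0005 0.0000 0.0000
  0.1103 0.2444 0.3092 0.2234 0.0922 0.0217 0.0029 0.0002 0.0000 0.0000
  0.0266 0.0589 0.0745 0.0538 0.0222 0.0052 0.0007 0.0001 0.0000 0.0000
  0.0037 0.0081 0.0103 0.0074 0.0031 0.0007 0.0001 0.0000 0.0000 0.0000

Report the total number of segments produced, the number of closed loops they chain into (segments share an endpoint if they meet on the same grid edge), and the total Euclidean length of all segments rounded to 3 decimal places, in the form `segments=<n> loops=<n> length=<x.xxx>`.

segments=16 loops=2 length=12.380

cell (1,1): code 0100 → (1.321,2.000)–(2.000,1.468)
cell (1,2): code 1000 → (2.000,2.701)–(1.321,2.000)
cell (2,1): code 0110 → (2.000,1.468)–(3.000,1.004)
cell (2,2): code 1001 → (3.000,2.527)–(2.000,2.701)
cell (3,1): code 0010 → (3.000,1.004)–(3.624,2.000)
cell (3,2): code 0001 → (3.624,2.000)–(3.000,2.527)
cell (4,1): code 0100 → (4.636,2.000)–(5.000,1.535)
cell (4,2): code 1000 → (5.000,2.386)–(4.636,2.000)
cell (5,0): code 0100 → (5.628,1.000)–(6.000,0.870)
cell (5,1): code 1110 → (5.000,1.535)–(5.628,1.000)
cell (5,2): code 1001 → (6.000,2.971)–(5.000,2.386)
cell (6,0): code 0010 → (6.000,0.870)–(6.268,1.000)
cell (6,1): code 0111 → (6.268,1.000)–(7.000,1.997)
cell (6,2): code 1001 → (7.000,2.002)–(6.000,2.971)
cell (7,1): code 0010 → (7.000,1.997)–(7.001,2.000)
cell (7,2): code 0001 → (7.001,2.000)–(7.000,2.002)
total: 16 segments, chained into 2 closed loop(s), length Σ = 12.380270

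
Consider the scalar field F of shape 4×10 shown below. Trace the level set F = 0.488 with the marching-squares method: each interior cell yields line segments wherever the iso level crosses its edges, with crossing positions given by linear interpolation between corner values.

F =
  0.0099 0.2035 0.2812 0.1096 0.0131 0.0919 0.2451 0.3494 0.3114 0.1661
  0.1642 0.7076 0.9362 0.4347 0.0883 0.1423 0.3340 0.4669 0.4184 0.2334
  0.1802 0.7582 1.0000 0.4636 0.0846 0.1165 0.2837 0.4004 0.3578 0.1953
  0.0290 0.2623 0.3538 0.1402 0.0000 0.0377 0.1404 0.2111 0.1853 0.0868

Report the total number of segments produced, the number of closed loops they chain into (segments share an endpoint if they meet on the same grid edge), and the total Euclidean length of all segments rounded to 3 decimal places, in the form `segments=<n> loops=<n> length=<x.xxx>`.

cell (0,0): code 0100 → (0.564,1.000)–(1.000,0.596)
cell (0,1): code 1100 → (0.316,2.000)–(0.564,1.000)
cell (0,2): code 1000 → (1.000,2.894)–(0.316,2.000)
cell (1,0): code 0110 → (1.000,0.596)–(2.000,0.533)
cell (1,2): code 1001 → (2.000,2.955)–(1.000,2.894)
cell (2,0): code 0010 → (2.000,0.533)–(2.545,1.000)
cell (2,1): code 0011 → (2.545,1.000)–(2.792,2.000)
cell (2,2): code 0001 → (2.792,2.000)–(2.000,2.955)
total: 8 segments, chained into 1 closed loop(s), length Σ = 7.742704

segments=8 loops=1 length=7.743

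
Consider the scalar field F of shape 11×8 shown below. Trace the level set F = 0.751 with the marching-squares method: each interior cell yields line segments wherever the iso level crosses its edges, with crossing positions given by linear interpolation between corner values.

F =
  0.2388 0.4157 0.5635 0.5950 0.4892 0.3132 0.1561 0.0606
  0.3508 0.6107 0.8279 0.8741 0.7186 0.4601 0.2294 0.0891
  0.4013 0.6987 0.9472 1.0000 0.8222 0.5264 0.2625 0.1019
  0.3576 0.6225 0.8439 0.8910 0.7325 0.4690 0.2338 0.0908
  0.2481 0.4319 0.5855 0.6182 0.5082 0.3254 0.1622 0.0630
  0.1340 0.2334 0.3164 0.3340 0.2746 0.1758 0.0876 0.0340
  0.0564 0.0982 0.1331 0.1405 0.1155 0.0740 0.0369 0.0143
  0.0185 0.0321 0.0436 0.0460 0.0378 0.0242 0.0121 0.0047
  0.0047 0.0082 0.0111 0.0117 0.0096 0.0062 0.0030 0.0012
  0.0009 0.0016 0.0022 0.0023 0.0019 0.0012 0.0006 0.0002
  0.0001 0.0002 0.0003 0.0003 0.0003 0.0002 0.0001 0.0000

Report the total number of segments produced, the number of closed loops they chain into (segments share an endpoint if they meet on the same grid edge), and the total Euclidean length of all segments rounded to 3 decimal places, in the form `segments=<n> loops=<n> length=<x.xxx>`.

cell (0,1): code 0100 → (0.709,2.000)–(1.000,1.646)
cell (0,2): code 1100 → (0.559,3.000)–(0.709,2.000)
cell (0,3): code 1000 → (1.000,3.792)–(0.559,3.000)
cell (1,1): code 0110 → (1.000,1.646)–(2.000,1.210)
cell (1,3): code 1101 → (1.313,4.000)–(1.000,3.792)
cell (1,4): code 1000 → (2.000,4.241)–(1.313,4.000)
cell (2,1): code 0110 → (2.000,1.210)–(3.000,1.580)
cell (2,3): code 1011 → (3.000,3.883)–(2.794,4.000)
cell (2,4): code 0001 → (2.794,4.000)–(2.000,4.241)
cell (3,1): code 0010 → (3.000,1.580)–(3.360,2.000)
cell (3,2): code 0011 → (3.360,2.000)–(3.513,3.000)
cell (3,3): code 0001 → (3.513,3.000)–(3.000,3.883)
total: 12 segments, chained into 1 closed loop(s), length Σ = 9.288834

segments=12 loops=1 length=9.289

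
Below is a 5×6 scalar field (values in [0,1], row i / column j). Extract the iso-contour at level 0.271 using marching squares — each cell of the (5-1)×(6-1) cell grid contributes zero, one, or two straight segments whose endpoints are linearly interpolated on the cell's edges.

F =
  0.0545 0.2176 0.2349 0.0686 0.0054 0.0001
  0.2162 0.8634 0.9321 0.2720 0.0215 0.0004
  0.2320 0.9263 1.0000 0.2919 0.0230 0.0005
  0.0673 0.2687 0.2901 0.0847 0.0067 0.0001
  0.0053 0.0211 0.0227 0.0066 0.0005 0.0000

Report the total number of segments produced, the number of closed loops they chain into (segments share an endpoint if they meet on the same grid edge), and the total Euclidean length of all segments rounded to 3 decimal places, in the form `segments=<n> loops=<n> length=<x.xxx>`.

cell (0,0): code 0100 → (0.083,1.000)–(1.000,0.085)
cell (0,1): code 1100 → (0.052,2.000)–(0.083,1.000)
cell (0,2): code 1100 → (0.995,3.000)–(0.052,2.000)
cell (0,3): code 1000 → (1.000,3.004)–(0.995,3.000)
cell (1,0): code 0110 → (1.000,0.085)–(2.000,0.056)
cell (1,3): code 1001 → (2.000,3.078)–(1.000,3.004)
cell (2,0): code 0010 → (2.000,0.056)–(2.997,1.000)
cell (2,1): code 0111 → (2.997,1.000)–(3.000,1.107)
cell (2,2): code 1011 → (3.000,2.093)–(2.101,3.000)
cell (2,3): code 0001 → (2.101,3.000)–(2.000,3.078)
cell (3,1): code 0010 → (3.000,1.107)–(3.071,2.000)
cell (3,2): code 0001 → (3.071,2.000)–(3.000,2.093)
total: 12 segments, chained into 1 closed loop(s), length Σ = 9.577694

segments=12 loops=1 length=9.578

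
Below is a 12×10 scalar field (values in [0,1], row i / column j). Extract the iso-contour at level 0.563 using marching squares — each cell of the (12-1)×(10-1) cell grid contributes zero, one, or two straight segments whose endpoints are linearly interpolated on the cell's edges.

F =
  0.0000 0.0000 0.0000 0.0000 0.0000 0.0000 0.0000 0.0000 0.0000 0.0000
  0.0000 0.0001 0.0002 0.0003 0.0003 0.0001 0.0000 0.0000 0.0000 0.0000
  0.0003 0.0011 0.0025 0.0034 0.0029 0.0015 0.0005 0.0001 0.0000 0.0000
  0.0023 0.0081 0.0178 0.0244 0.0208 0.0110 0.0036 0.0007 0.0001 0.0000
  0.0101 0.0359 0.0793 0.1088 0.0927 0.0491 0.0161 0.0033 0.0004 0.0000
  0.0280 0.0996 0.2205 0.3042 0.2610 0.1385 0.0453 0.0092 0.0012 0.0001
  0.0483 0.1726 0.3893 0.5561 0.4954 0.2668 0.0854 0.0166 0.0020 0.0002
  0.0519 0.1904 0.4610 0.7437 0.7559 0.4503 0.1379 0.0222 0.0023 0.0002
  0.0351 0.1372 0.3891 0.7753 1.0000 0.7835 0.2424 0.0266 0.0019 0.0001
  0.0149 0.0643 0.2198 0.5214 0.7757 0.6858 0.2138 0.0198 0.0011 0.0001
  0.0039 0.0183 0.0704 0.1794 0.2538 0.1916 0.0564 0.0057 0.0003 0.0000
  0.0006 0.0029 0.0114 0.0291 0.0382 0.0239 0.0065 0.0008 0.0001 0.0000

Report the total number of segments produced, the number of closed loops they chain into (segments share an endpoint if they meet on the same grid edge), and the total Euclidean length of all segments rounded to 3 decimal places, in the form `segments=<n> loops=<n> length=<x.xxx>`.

cell (6,2): code 0100 → (6.037,3.000)–(7.000,2.361)
cell (6,3): code 1100 → (6.260,4.000)–(6.037,3.000)
cell (6,4): code 1000 → (7.000,4.631)–(6.260,4.000)
cell (7,2): code 0110 → (7.000,2.361)–(8.000,2.450)
cell (7,4): code 1101 → (7.338,5.000)–(7.000,4.631)
cell (7,5): code 1000 → (8.000,5.408)–(7.338,5.000)
cell (8,2): code 0010 → (8.000,2.450)–(8.836,3.000)
cell (8,3): code 0111 → (8.836,3.000)–(9.000,3.164)
cell (8,5): code 1001 → (9.000,5.260)–(8.000,5.408)
cell (9,3): code 0010 → (9.000,3.164)–(9.408,4.000)
cell (9,4): code 0011 → (9.408,4.000)–(9.248,5.000)
cell (9,5): code 0001 → (9.248,5.000)–(9.000,5.260)
total: 12 segments, chained into 1 closed loop(s), length Σ = 9.980858

segments=12 loops=1 length=9.981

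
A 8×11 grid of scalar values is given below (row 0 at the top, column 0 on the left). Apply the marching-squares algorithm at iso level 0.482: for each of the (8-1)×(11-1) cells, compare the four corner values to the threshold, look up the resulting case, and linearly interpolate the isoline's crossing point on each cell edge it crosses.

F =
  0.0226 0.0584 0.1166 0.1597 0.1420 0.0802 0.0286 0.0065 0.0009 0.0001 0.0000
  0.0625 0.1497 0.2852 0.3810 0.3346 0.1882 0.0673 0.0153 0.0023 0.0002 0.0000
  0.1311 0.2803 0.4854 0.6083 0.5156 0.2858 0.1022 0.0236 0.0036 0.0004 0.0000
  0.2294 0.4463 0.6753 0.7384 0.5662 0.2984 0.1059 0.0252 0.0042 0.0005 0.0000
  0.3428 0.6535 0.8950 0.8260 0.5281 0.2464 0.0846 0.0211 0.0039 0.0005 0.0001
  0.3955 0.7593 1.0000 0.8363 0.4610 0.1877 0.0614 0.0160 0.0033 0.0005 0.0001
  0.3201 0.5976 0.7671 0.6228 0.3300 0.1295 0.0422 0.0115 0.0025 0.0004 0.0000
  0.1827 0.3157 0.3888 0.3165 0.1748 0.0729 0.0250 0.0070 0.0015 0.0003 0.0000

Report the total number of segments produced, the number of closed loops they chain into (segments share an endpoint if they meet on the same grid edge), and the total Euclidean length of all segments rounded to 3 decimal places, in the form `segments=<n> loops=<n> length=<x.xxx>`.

segments=18 loops=1 length=14.568

cell (1,1): code 0100 → (1.983,2.000)–(2.000,1.983)
cell (1,2): code 1100 → (1.444,3.000)–(1.983,2.000)
cell (1,3): code 1100 → (1.814,4.000)–(1.444,3.000)
cell (1,4): code 1000 → (2.000,4.146)–(1.814,4.000)
cell (2,1): code 0110 → (2.000,1.983)–(3.000,1.156)
cell (2,4): code 1001 → (3.000,4.314)–(2.000,4.146)
cell (3,0): code 0100 → (3.172,1.000)–(4.000,0.448)
cell (3,1): code 1110 → (3.000,1.156)–(3.172,1.000)
cell (3,4): code 1001 → (4.000,4.164)–(3.000,4.314)
cell (4,0): code 0110 → (4.000,0.448)–(5.000,0.238)
cell (4,3): code 1011 → (5.000,3.944)–(4.687,4.000)
cell (4,4): code 0001 → (4.687,4.000)–(4.000,4.164)
cell (5,0): code 0110 → (5.000,0.238)–(6.000,0.583)
cell (5,3): code 1001 → (6.000,3.481)–(5.000,3.944)
cell (6,0): code 0010 → (6.000,0.583)–(6.410,1.000)
cell (6,1): code 0011 → (6.410,1.000)–(6.754,2.000)
cell (6,2): code 0011 → (6.754,2.000)–(6.460,3.000)
cell (6,3): code 0001 → (6.460,3.000)–(6.000,3.481)
total: 18 segments, chained into 1 closed loop(s), length Σ = 14.568357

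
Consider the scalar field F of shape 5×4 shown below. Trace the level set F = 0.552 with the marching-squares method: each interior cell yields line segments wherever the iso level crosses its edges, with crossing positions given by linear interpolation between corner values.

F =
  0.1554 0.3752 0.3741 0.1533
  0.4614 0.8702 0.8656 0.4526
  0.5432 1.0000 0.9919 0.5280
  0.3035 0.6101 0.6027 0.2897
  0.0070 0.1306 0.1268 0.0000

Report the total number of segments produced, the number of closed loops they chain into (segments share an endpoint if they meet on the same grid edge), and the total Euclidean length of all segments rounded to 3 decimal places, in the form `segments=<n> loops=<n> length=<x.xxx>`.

segments=10 loops=1 length=9.005

cell (0,0): code 0100 → (0.357,1.000)–(1.000,0.222)
cell (0,1): code 1100 → (0.362,2.000)–(0.357,1.000)
cell (0,2): code 1000 → (1.000,2.759)–(0.362,2.000)
cell (1,0): code 0110 → (1.000,0.222)–(2.000,0.019)
cell (1,2): code 1001 → (2.000,2.948)–(1.000,2.759)
cell (2,0): code 0110 → (2.000,0.019)–(3.000,0.811)
cell (2,2): code 1001 → (3.000,2.162)–(2.000,2.948)
cell (3,0): code 0010 → (3.000,0.811)–(3.121,1.000)
cell (3,1): code 0011 → (3.121,1.000)–(3.107,2.000)
cell (3,2): code 0001 → (3.107,2.000)–(3.000,2.162)
total: 10 segments, chained into 1 closed loop(s), length Σ = 9.005458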